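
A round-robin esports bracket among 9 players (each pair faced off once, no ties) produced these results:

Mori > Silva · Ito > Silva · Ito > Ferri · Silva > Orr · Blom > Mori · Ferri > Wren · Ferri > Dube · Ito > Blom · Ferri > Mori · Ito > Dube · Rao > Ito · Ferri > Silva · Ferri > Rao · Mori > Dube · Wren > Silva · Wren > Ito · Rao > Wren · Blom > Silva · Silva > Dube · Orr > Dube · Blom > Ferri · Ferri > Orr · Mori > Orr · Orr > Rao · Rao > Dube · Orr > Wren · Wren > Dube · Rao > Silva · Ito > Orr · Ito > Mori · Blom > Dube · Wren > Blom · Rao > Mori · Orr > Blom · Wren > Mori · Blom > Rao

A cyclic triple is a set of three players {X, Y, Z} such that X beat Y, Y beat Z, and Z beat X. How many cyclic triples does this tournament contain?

Win totals: Blom 5, Ito 6, Orr 4, Rao 5, Dube 0, Ferri 6, Wren 5, Silva 2, Mori 3.
A player with w wins dominates both others in C(w,2) triples; summing gives 10 + 15 + 6 + 10 + 0 + 15 + 10 + 1 + 3 = 70 transitive triples.
Total triples C(9,3) = 84, so cyclic triples = 84 − 70 = 14.

14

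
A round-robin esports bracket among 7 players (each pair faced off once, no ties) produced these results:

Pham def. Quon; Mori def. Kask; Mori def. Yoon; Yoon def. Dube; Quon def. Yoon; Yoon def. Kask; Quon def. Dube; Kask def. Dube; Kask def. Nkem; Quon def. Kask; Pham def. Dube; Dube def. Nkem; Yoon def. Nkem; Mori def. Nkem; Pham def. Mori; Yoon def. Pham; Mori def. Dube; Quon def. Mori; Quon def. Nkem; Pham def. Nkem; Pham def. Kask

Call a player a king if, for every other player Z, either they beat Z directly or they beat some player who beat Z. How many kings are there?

3

Dube cannot reach Quon, Mori, Kask, Pham, Yoon in two steps.
Nkem cannot reach Dube, Quon, Mori, Kask, Pham, Yoon in two steps.
Quon reaches everyone (king).
Mori cannot reach Quon in two steps.
Kask cannot reach Quon, Mori, Pham, Yoon in two steps.
Pham reaches everyone (king).
Yoon reaches everyone (king).
Kings: Quon, Pham, Yoon — 3.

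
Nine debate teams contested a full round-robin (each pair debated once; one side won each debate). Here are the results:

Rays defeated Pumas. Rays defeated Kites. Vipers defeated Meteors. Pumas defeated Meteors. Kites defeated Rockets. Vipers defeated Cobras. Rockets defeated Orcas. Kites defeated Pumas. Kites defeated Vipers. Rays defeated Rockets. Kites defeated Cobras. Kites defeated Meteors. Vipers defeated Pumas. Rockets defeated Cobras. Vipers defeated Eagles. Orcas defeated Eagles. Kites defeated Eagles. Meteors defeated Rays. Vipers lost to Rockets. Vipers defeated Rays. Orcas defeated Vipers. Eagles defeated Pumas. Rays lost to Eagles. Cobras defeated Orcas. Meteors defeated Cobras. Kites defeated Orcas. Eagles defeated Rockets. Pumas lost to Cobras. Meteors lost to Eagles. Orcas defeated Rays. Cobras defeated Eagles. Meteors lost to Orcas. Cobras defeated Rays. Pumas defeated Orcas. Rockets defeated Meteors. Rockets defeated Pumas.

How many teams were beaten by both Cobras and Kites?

Cobras beat: Eagles, Orcas, Pumas, Rays.
Kites beat: Eagles, Meteors, Orcas, Vipers, Rockets, Pumas, Cobras.
Both beat: Eagles, Orcas, Pumas — 3.

3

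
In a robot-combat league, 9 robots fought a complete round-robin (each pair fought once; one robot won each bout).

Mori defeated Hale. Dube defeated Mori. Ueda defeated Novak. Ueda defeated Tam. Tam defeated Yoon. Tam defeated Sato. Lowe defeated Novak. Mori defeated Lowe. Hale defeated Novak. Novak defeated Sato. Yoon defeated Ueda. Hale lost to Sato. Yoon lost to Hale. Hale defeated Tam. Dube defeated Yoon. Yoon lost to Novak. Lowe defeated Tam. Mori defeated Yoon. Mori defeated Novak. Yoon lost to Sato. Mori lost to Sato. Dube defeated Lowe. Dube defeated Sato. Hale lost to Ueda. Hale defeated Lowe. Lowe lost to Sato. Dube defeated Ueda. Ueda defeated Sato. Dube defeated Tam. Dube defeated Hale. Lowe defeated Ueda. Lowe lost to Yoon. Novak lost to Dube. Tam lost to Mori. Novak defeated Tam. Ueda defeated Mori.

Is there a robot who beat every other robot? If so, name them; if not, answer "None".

Dube has 8 wins out of 8 opponents — a perfect record.

Dube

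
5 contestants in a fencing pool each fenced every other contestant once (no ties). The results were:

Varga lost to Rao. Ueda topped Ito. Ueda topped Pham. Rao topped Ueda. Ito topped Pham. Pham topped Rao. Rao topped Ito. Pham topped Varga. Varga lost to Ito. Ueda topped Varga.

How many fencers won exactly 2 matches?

Win totals: Rao 3, Ueda 3, Varga 0, Ito 2, Pham 2.
Exactly 2: Ito, Pham — 2 fencers.

2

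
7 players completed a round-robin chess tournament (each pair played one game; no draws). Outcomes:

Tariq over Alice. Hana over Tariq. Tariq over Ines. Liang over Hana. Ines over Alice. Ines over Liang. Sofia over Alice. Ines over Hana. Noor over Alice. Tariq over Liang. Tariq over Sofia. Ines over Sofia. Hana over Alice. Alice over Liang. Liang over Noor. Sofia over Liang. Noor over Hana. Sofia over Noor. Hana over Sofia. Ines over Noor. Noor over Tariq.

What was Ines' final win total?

Ines' results: beat Sofia, Liang, Alice, Noor, Hana; lost to Tariq.
That is 5 wins.

5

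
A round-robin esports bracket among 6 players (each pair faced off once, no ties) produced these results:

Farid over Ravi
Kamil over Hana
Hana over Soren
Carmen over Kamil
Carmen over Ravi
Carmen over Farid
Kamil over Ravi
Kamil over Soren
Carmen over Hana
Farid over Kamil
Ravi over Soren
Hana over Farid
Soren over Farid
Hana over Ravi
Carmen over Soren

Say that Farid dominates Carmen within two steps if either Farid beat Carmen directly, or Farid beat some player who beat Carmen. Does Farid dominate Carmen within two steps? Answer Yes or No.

No

Farid did not beat Carmen directly.
Farid beat Ravi, Kamil, but each of them lost to Carmen. No two-step path.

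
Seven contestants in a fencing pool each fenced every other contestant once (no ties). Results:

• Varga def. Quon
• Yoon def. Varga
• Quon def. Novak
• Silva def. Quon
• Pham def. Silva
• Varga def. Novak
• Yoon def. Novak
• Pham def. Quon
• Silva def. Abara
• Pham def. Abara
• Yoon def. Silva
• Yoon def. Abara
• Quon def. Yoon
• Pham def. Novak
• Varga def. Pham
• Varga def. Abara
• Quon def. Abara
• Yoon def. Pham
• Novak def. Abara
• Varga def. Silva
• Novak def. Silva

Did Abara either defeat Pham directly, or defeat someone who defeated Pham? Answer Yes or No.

Abara did not beat Pham directly.
Abara beat no one, so there is no intermediate fencer.

No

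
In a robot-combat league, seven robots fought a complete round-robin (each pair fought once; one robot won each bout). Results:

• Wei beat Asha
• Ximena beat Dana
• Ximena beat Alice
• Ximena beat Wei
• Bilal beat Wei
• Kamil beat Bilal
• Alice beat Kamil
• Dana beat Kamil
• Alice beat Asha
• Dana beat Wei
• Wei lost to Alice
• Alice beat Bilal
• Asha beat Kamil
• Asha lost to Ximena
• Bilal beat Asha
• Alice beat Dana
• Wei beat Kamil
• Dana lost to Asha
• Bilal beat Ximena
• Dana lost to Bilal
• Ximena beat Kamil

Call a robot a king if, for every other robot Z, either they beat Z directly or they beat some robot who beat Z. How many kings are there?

Alice reaches everyone (king).
Ximena reaches everyone (king).
Asha cannot reach Alice, Ximena in two steps.
Wei cannot reach Alice, Ximena in two steps.
Bilal reaches everyone (king).
Kamil cannot reach Alice in two steps.
Dana cannot reach Alice, Ximena in two steps.
Kings: Alice, Ximena, Bilal — 3.

3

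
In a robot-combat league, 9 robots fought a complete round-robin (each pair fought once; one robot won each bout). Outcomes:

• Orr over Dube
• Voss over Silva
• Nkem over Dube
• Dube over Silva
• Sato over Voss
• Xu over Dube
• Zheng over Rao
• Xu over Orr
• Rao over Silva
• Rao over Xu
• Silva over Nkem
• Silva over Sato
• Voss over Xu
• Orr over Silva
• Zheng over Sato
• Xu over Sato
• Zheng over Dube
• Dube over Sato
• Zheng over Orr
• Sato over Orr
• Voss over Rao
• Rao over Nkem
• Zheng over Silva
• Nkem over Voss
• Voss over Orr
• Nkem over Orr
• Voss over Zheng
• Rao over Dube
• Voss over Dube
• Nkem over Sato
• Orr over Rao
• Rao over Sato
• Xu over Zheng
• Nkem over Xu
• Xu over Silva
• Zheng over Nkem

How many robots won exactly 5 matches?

Win totals: Zheng 6, Voss 6, Orr 3, Rao 5, Sato 2, Nkem 5, Silva 2, Dube 2, Xu 5.
Exactly 5: Rao, Nkem, Xu — 3 robots.

3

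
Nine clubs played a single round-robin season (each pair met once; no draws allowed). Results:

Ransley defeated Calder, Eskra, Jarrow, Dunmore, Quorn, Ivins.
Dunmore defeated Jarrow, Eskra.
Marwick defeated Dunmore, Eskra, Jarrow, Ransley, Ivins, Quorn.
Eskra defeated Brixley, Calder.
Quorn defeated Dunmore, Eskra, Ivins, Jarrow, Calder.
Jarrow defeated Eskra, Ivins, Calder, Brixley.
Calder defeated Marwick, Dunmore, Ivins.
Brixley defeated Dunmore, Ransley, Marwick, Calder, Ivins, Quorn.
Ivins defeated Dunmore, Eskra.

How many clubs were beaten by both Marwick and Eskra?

Marwick beat: Dunmore, Ransley, Jarrow, Eskra, Ivins, Quorn.
Eskra beat: Calder, Brixley.
No one was beaten by both.

0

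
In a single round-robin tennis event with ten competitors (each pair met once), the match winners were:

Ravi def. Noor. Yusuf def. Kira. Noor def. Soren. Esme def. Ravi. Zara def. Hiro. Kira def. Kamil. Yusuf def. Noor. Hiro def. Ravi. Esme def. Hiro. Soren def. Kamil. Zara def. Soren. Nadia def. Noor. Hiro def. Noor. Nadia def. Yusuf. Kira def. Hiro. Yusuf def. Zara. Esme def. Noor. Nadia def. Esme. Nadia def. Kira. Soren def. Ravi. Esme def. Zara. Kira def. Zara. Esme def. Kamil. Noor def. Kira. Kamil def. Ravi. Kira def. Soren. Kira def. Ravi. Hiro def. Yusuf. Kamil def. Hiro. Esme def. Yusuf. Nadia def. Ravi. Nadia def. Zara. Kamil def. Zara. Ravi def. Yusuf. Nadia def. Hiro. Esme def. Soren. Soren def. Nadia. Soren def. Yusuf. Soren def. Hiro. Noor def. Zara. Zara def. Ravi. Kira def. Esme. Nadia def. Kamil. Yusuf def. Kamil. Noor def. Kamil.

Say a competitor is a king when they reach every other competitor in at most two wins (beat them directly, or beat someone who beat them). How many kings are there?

5

Ravi cannot reach Esme, Hiro, Nadia in two steps.
Kamil cannot reach Kira, Esme, Nadia in two steps.
Kira reaches everyone (king).
Esme reaches everyone (king).
Hiro cannot reach Esme, Nadia in two steps.
Soren reaches everyone (king).
Zara cannot reach Kira, Esme in two steps.
Noor reaches everyone (king).
Yusuf cannot reach Nadia in two steps.
Nadia reaches everyone (king).
Kings: Kira, Esme, Soren, Noor, Nadia — 5.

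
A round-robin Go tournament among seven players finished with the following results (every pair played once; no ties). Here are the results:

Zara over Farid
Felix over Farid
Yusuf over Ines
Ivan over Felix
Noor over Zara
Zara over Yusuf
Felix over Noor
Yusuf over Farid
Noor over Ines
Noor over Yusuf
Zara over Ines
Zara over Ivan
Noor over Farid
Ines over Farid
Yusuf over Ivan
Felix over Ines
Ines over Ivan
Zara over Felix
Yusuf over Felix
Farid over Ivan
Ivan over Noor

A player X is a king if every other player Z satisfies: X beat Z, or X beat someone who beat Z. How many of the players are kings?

4

Yusuf cannot reach Zara in two steps.
Ivan reaches everyone (king).
Noor reaches everyone (king).
Farid cannot reach Yusuf, Zara, Ines in two steps.
Felix reaches everyone (king).
Zara reaches everyone (king).
Ines cannot reach Yusuf, Zara in two steps.
Kings: Ivan, Noor, Felix, Zara — 4.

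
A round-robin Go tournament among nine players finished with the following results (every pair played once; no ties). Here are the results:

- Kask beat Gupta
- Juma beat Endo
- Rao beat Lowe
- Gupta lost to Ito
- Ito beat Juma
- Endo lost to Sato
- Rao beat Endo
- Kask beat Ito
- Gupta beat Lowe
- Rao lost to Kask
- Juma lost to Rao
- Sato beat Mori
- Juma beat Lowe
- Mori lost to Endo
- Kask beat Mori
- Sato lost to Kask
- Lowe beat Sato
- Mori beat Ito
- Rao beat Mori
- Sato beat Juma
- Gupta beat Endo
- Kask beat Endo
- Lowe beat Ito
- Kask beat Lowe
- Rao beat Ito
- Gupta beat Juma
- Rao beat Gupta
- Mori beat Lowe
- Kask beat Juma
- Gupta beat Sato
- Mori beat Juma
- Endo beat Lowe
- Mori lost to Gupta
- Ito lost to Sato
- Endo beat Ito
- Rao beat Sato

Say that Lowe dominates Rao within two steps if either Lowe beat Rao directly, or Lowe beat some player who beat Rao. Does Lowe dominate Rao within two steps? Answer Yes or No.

No

Lowe did not beat Rao directly.
Lowe beat Sato, Ito, but each of them lost to Rao. No two-step path.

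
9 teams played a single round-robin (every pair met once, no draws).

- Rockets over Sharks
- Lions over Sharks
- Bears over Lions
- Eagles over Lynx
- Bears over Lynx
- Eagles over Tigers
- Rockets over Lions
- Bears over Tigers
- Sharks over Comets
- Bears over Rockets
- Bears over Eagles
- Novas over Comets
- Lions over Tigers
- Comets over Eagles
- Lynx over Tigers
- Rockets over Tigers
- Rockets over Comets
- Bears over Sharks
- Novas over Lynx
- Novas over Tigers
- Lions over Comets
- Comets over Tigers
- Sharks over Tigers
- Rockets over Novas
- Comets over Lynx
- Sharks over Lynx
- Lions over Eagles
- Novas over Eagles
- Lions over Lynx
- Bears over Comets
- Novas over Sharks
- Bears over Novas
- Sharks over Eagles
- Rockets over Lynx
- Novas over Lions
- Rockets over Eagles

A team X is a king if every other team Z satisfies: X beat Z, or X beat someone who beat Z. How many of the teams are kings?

1

Lynx cannot reach Sharks, Bears, Eagles, Novas, Lions, Rockets, Comets in two steps.
Sharks cannot reach Bears, Novas, Lions, Rockets in two steps.
Bears reaches everyone (king).
Tigers cannot reach Lynx, Sharks, Bears, Eagles, Novas, Lions, Rockets, Comets in two steps.
Eagles cannot reach Sharks, Bears, Novas, Lions, Rockets, Comets in two steps.
Novas cannot reach Bears, Rockets in two steps.
Lions cannot reach Bears, Novas, Rockets in two steps.
Rockets cannot reach Bears in two steps.
Comets cannot reach Sharks, Bears, Novas, Lions, Rockets in two steps.
Kings: Bears — 1.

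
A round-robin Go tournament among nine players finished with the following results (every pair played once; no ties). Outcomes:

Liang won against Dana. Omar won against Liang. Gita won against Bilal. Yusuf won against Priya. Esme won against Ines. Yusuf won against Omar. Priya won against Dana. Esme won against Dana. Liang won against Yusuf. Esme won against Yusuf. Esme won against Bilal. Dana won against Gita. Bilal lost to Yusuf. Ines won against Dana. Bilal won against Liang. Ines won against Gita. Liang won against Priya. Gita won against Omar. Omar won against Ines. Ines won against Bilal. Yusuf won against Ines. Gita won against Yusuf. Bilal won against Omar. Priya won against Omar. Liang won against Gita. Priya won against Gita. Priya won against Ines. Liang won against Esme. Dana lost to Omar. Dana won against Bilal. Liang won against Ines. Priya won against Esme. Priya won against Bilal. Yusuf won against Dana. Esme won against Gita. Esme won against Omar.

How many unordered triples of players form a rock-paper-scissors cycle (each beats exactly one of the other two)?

18

Win totals: Esme 6, Omar 3, Priya 6, Yusuf 5, Gita 3, Bilal 2, Ines 3, Liang 6, Dana 2.
A player with w wins dominates both others in C(w,2) triples; summing gives 15 + 3 + 15 + 10 + 3 + 1 + 3 + 15 + 1 = 66 transitive triples.
Total triples C(9,3) = 84, so cyclic triples = 84 − 66 = 18.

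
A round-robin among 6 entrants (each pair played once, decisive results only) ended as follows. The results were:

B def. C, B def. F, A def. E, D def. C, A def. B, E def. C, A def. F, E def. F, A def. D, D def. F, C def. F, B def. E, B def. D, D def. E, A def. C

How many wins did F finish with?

F's results: beat no one; lost to A, B, C, D, E.
That is 0 wins.

0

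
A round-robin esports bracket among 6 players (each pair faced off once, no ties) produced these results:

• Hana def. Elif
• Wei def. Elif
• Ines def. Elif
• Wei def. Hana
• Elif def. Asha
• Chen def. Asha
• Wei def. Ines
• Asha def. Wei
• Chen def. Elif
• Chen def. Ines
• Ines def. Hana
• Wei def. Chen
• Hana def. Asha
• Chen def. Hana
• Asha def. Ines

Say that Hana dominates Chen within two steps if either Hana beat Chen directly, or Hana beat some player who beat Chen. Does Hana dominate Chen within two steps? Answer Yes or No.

No

Hana did not beat Chen directly.
Hana beat Elif, Asha, but each of them lost to Chen. No two-step path.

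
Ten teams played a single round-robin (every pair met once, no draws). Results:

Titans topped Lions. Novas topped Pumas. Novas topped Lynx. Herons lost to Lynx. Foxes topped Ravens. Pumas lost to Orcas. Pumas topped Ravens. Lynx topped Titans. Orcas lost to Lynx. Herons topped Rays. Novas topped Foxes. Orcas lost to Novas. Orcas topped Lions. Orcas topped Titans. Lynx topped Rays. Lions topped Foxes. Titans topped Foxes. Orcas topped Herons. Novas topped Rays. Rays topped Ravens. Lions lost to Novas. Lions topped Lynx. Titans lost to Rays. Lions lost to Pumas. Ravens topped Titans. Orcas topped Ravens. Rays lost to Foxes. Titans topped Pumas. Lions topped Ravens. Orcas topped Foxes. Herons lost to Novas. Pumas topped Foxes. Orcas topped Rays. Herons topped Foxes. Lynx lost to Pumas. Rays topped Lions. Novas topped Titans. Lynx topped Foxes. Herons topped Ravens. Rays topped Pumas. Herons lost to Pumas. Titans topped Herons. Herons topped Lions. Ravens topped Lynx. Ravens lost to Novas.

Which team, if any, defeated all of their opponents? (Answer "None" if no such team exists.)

Novas has 9 wins out of 9 opponents — a perfect record.

Novas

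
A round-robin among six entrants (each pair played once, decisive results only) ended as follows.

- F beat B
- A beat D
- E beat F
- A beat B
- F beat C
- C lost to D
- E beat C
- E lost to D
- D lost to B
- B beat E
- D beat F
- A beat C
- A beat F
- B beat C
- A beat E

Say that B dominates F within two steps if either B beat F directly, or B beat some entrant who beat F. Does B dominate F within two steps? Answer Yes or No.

Yes

B did not beat F directly.
B beat C, D, E. Of those, D beat F.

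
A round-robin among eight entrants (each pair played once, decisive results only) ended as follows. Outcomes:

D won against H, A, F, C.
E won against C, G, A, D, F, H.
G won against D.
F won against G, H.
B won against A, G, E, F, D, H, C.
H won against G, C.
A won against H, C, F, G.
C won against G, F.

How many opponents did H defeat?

2

H's results: beat C, G; lost to A, B, D, E, F.
That is 2 wins.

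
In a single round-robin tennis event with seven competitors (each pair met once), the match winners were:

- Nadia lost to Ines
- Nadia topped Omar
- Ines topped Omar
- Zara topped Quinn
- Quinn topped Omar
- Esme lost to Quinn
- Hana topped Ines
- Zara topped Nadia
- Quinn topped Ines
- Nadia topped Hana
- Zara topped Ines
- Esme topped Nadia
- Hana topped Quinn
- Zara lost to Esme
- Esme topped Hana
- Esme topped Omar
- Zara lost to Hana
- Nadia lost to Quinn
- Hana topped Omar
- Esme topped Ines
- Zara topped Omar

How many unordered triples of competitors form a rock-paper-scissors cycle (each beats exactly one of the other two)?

5

Win totals: Omar 0, Hana 4, Quinn 4, Zara 4, Nadia 2, Ines 2, Esme 5.
A competitor with w wins dominates both others in C(w,2) triples; summing gives 0 + 6 + 6 + 6 + 1 + 1 + 10 = 30 transitive triples.
Total triples C(7,3) = 35, so cyclic triples = 35 − 30 = 5.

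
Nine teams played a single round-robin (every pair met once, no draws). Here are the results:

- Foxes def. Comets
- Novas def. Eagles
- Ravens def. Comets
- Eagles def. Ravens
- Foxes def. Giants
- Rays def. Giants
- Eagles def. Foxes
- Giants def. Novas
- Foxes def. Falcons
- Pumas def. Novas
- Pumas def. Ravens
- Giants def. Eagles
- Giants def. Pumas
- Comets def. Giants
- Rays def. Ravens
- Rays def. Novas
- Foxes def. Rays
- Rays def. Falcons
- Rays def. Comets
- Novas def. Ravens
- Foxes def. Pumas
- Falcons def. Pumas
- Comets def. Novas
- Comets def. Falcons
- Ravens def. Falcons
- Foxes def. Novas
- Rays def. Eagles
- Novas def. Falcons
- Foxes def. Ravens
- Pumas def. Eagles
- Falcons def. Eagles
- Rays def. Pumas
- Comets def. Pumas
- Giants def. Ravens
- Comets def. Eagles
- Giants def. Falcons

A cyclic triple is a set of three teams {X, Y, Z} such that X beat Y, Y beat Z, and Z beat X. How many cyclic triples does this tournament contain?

13

Win totals: Foxes 7, Comets 5, Ravens 2, Eagles 2, Falcons 2, Novas 3, Pumas 3, Rays 7, Giants 5.
A team with w wins dominates both others in C(w,2) triples; summing gives 21 + 10 + 1 + 1 + 1 + 3 + 3 + 21 + 10 = 71 transitive triples.
Total triples C(9,3) = 84, so cyclic triples = 84 − 71 = 13.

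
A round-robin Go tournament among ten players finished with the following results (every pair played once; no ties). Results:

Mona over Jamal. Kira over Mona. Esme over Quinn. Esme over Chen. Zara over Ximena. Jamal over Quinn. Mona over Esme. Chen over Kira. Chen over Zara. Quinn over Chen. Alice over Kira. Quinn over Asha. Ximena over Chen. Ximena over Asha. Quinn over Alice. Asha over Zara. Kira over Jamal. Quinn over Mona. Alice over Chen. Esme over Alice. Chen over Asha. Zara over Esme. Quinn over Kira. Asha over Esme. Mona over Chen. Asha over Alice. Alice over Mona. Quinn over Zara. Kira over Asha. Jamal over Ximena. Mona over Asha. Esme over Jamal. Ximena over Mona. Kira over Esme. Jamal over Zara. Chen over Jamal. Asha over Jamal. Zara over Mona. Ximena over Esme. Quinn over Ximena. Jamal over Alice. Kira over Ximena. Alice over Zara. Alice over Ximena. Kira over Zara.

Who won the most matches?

Win totals: Ximena 4, Asha 4, Kira 6, Quinn 7, Alice 5, Zara 3, Mona 4, Jamal 4, Chen 4, Esme 4.
Quinn leads with 7 wins (next highest: 6).

Quinn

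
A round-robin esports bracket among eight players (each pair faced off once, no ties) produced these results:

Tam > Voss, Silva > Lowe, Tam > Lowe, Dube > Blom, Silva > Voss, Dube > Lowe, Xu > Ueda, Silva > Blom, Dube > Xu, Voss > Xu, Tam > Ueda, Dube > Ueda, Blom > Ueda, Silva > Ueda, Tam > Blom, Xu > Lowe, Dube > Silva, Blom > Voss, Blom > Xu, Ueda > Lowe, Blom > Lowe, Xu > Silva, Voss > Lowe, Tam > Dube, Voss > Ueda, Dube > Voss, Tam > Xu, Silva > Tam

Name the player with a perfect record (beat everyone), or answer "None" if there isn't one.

None

Highest win total is Tam with 6 (out of 7 possible).
Tam lost to Silva, so no player went undefeated.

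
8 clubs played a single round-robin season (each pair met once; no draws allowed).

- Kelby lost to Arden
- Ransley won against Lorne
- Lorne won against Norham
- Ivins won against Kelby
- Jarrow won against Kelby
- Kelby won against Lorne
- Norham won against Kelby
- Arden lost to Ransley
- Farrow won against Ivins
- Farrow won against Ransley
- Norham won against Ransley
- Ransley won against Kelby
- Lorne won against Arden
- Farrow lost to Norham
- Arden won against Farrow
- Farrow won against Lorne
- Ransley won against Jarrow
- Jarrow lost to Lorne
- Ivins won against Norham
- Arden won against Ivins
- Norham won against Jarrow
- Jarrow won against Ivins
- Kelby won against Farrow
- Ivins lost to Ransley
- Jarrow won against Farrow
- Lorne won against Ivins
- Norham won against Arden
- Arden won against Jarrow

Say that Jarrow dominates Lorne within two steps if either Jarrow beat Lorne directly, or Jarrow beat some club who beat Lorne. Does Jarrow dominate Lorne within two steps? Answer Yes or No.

Yes

Jarrow did not beat Lorne directly.
Jarrow beat Kelby, Ivins, Farrow. Of those, Kelby beat Lorne.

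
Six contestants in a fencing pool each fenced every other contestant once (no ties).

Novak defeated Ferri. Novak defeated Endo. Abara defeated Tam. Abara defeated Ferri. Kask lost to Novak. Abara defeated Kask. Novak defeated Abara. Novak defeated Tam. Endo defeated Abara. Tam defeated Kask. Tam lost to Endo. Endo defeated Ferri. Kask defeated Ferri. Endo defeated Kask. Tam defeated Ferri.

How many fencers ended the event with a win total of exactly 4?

Win totals: Endo 4, Ferri 0, Abara 3, Tam 2, Kask 1, Novak 5.
Exactly 4: Endo — 1 fencer.

1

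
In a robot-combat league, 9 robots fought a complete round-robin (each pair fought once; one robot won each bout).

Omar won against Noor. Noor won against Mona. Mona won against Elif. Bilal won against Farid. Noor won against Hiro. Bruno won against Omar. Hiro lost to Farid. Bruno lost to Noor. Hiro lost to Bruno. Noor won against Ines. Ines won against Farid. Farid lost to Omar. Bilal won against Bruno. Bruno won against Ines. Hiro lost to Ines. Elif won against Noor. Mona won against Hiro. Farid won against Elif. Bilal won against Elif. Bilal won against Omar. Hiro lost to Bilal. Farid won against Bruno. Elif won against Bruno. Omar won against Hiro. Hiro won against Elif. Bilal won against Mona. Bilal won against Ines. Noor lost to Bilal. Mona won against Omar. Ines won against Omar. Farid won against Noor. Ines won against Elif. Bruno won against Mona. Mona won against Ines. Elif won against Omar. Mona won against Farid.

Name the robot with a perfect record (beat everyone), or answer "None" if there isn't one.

Bilal has 8 wins out of 8 opponents — a perfect record.

Bilal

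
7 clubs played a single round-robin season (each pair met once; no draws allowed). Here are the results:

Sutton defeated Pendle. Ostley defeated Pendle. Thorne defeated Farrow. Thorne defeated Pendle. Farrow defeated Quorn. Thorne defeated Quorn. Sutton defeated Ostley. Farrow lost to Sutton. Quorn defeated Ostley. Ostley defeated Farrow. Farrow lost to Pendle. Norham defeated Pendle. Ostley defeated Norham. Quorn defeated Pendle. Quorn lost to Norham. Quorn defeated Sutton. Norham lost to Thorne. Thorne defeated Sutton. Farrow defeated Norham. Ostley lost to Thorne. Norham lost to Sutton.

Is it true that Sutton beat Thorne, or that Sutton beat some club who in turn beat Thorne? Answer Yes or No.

Sutton did not beat Thorne directly.
Sutton beat Pendle, Norham, Ostley, Farrow, but each of them lost to Thorne. No two-step path.

No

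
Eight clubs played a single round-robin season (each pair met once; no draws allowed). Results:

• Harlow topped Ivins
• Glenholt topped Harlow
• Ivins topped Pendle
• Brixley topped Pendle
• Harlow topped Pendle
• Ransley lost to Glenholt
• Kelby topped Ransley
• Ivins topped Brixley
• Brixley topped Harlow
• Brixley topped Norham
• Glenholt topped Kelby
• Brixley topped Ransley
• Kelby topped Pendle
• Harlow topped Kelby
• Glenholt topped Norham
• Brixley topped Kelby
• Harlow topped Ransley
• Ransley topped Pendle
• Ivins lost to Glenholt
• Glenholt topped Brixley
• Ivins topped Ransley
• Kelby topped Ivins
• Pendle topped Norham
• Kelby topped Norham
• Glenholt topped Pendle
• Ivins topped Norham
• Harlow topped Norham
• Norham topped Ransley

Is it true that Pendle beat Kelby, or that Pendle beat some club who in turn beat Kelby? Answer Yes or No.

Pendle did not beat Kelby directly.
Pendle beat Norham, but each of them lost to Kelby. No two-step path.

No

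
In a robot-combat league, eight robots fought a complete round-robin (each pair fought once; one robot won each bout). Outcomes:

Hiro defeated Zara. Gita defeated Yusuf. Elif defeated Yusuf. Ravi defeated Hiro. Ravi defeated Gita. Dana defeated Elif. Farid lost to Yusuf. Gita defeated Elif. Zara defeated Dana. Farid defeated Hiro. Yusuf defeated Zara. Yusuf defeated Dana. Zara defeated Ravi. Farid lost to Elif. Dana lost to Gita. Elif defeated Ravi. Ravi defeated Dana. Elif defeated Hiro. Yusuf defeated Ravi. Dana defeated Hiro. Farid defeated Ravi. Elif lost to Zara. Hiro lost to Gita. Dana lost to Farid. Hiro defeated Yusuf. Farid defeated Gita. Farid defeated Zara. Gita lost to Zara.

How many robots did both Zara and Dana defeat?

1

Zara beat: Elif, Gita, Ravi, Dana.
Dana beat: Elif, Hiro.
Both beat: Elif — 1.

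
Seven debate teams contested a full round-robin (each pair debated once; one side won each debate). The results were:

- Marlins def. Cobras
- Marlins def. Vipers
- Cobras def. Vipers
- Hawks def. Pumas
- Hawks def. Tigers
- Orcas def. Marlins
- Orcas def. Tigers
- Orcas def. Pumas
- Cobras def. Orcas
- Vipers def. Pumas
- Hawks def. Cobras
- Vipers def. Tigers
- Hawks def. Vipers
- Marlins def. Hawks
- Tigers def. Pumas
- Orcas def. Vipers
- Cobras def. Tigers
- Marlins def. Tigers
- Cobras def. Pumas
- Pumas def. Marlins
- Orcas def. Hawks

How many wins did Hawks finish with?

4

Hawks' results: beat Pumas, Cobras, Tigers, Vipers; lost to Marlins, Orcas.
That is 4 wins.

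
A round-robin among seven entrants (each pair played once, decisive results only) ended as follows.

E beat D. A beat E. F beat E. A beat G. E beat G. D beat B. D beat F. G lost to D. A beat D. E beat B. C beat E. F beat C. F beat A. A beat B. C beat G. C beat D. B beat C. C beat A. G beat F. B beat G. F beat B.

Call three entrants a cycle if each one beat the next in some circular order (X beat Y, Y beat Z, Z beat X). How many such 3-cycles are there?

Win totals: A 4, B 2, C 4, D 3, E 3, F 4, G 1.
An entrant with w wins dominates both others in C(w,2) triples; summing gives 6 + 1 + 6 + 3 + 3 + 6 + 0 = 25 transitive triples.
Total triples C(7,3) = 35, so cyclic triples = 35 − 25 = 10.

10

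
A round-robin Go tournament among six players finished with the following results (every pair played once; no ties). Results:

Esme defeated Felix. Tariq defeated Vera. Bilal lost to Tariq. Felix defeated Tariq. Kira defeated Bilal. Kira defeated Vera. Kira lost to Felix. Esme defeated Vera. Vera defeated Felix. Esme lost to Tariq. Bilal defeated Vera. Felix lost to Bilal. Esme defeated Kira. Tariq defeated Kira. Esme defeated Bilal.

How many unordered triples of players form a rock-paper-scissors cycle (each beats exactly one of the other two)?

5

Of the C(6,3) = 20 triples, the cyclic ones are: {Felix, Kira, Vera}; {Felix, Kira, Bilal}; {Felix, Vera, Tariq}; {Felix, Esme, Tariq}; {Felix, Tariq, Bilal}.
That is 5.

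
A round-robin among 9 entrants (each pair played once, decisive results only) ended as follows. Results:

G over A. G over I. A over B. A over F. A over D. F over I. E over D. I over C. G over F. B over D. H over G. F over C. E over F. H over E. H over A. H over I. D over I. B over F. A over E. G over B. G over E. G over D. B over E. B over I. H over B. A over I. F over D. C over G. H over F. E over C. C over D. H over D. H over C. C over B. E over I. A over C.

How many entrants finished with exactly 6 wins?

Win totals: A 6, B 4, C 3, D 1, E 4, F 3, G 6, H 8, I 1.
Exactly 6: A, G — 2 entrants.

2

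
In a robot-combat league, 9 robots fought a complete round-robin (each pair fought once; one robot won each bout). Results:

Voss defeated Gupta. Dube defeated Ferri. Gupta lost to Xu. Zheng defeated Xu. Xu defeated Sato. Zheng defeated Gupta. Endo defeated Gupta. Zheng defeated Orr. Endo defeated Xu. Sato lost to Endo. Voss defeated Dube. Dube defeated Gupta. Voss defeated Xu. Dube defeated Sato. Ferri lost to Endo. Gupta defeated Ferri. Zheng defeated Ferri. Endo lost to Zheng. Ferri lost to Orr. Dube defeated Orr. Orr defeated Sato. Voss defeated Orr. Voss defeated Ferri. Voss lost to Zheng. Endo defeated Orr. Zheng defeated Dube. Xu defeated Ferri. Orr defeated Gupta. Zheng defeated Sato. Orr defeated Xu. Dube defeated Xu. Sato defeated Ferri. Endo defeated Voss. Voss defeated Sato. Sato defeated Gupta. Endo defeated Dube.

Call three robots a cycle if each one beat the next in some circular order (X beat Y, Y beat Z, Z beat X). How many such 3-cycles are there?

0

Win totals: Ferri 0, Sato 2, Orr 4, Zheng 8, Gupta 1, Endo 7, Dube 5, Voss 6, Xu 3.
A robot with w wins dominates both others in C(w,2) triples; summing gives 0 + 1 + 6 + 28 + 0 + 21 + 10 + 15 + 3 = 84 transitive triples.
Total triples C(9,3) = 84, so cyclic triples = 84 − 84 = 0.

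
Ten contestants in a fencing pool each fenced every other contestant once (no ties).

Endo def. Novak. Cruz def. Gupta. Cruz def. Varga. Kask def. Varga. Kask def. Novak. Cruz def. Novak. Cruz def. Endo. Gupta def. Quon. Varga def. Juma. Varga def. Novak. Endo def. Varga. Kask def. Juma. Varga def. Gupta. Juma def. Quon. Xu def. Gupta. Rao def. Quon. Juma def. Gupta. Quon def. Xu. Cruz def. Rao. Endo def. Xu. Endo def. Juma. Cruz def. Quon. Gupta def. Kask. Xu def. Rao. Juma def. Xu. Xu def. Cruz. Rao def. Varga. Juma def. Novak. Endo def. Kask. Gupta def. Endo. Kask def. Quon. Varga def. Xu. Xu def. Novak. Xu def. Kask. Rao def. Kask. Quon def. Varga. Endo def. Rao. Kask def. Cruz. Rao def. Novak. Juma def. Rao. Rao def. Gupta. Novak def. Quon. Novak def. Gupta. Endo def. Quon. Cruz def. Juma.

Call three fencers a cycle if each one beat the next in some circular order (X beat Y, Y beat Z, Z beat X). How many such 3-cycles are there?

27

Win totals: Cruz 7, Novak 2, Kask 5, Endo 7, Varga 4, Juma 5, Rao 5, Gupta 3, Quon 2, Xu 5.
A fencer with w wins dominates both others in C(w,2) triples; summing gives 21 + 1 + 10 + 21 + 6 + 10 + 10 + 3 + 1 + 10 = 93 transitive triples.
Total triples C(10,3) = 120, so cyclic triples = 120 − 93 = 27.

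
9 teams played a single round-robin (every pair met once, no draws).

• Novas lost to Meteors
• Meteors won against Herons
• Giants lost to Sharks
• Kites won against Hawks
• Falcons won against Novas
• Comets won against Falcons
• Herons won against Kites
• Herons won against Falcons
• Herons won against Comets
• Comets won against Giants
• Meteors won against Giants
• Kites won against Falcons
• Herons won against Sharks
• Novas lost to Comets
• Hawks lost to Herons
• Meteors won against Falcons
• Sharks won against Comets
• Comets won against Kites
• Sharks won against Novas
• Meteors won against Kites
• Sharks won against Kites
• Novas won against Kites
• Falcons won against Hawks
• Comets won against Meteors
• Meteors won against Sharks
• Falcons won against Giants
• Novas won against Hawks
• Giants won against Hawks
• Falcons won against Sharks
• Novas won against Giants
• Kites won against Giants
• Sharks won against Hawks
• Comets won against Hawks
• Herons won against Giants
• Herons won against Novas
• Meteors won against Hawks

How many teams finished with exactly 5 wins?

Win totals: Kites 3, Hawks 0, Comets 6, Falcons 4, Giants 1, Herons 7, Novas 3, Meteors 7, Sharks 5.
Exactly 5: Sharks — 1 team.

1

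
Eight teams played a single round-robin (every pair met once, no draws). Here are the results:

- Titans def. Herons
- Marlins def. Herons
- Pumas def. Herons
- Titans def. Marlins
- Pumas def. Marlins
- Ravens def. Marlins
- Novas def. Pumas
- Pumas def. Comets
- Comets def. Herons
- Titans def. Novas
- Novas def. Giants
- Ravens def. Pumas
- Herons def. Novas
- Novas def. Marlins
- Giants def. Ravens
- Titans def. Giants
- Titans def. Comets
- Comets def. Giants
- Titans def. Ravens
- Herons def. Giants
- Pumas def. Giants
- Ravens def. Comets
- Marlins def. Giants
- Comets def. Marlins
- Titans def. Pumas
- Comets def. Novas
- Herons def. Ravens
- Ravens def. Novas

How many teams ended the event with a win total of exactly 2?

1

Win totals: Novas 3, Marlins 2, Comets 4, Herons 3, Giants 1, Titans 7, Ravens 4, Pumas 4.
Exactly 2: Marlins — 1 team.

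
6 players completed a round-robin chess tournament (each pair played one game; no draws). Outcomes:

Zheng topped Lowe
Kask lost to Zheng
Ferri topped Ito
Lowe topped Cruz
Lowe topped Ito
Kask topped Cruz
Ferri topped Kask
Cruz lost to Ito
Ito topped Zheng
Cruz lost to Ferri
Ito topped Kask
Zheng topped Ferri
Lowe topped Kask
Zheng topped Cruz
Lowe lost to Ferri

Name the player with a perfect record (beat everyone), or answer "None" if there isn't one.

Highest win total is Zheng with 4 (out of 5 possible).
Zheng lost to Ito, so no player went undefeated.

None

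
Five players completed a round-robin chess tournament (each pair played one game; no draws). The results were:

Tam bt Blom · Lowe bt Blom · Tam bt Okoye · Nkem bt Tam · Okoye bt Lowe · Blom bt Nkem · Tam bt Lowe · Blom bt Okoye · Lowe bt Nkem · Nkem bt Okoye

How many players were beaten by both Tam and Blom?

1

Tam beat: Blom, Lowe, Okoye.
Blom beat: Nkem, Okoye.
Both beat: Okoye — 1.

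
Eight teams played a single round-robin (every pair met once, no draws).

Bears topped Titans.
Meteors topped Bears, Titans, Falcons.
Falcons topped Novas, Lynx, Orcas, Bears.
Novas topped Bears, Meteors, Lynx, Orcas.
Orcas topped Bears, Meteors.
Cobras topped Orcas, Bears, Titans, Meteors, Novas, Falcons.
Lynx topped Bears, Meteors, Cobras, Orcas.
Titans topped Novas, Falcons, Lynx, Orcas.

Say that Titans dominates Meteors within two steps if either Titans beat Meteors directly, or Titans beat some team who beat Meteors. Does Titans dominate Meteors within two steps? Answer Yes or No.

Yes

Titans did not beat Meteors directly.
Titans beat Lynx, Novas, Falcons, Orcas. Of those, Lynx beat Meteors.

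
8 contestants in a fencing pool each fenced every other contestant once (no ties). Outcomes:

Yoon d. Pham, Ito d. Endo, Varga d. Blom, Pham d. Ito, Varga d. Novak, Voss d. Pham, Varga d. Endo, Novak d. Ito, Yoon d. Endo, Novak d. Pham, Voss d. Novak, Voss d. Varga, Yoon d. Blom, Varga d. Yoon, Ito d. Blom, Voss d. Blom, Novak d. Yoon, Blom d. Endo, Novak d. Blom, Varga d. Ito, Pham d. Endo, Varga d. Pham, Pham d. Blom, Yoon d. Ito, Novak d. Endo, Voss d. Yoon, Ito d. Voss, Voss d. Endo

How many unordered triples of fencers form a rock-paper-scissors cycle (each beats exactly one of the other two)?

4

Win totals: Voss 6, Ito 3, Endo 0, Novak 5, Yoon 4, Pham 3, Blom 1, Varga 6.
A fencer with w wins dominates both others in C(w,2) triples; summing gives 15 + 3 + 0 + 10 + 6 + 3 + 0 + 15 = 52 transitive triples.
Total triples C(8,3) = 56, so cyclic triples = 56 − 52 = 4.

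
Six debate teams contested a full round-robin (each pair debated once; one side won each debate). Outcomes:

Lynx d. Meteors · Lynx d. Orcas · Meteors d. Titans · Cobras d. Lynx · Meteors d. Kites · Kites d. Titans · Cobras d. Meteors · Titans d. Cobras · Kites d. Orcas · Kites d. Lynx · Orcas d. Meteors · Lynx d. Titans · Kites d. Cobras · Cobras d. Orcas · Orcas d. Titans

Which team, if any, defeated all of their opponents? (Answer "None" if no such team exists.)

None

Highest win total is Kites with 4 (out of 5 possible).
Kites lost to Meteors, so no team went undefeated.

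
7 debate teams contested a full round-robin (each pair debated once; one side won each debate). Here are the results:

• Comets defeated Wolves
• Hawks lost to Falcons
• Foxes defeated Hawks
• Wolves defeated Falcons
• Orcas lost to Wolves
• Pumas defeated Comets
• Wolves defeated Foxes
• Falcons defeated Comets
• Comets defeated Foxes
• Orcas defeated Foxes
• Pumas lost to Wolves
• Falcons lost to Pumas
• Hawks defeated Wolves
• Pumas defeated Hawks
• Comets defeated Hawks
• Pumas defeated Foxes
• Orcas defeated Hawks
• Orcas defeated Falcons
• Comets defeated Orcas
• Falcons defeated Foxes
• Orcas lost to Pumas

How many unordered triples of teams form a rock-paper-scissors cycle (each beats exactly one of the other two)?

Win totals: Comets 4, Hawks 1, Wolves 4, Pumas 5, Falcons 3, Foxes 1, Orcas 3.
A team with w wins dominates both others in C(w,2) triples; summing gives 6 + 0 + 6 + 10 + 3 + 0 + 3 = 28 transitive triples.
Total triples C(7,3) = 35, so cyclic triples = 35 − 28 = 7.

7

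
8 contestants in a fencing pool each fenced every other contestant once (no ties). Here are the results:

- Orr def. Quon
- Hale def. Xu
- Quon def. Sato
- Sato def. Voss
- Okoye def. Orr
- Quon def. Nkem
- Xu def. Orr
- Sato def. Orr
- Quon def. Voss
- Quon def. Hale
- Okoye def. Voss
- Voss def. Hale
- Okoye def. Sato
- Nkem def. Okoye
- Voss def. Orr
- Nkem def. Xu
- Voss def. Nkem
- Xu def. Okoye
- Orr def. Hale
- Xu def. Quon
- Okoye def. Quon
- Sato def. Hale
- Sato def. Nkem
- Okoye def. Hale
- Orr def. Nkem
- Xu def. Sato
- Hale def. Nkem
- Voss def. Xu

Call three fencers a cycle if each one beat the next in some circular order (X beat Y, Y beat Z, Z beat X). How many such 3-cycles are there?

17

Win totals: Quon 4, Voss 4, Nkem 2, Orr 3, Okoye 5, Sato 4, Xu 4, Hale 2.
A fencer with w wins dominates both others in C(w,2) triples; summing gives 6 + 6 + 1 + 3 + 10 + 6 + 6 + 1 = 39 transitive triples.
Total triples C(8,3) = 56, so cyclic triples = 56 − 39 = 17.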